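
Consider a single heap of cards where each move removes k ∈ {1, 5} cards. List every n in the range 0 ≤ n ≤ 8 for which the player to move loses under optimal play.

0, 2, 4, 6, 8

Grundy values for subtraction set {1, 5}:
k:     0  1  2  3  4  5  6  7  8
g(k):  0  1  0  1  0  1  0  1  0
The P-positions (g = 0) in 0..8 are 0, 2, 4, 6, 8.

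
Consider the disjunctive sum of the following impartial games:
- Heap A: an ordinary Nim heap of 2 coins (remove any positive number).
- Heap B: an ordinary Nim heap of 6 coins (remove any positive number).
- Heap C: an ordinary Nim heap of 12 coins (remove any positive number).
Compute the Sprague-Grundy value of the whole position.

8

Heap A is a plain Nim heap of size 2, so its Grundy value is 2.
Heap B is a plain Nim heap of size 6, so its Grundy value is 6.
Heap C is a plain Nim heap of size 12, so its Grundy value is 12.
The value of a disjunctive sum is the nim-sum of the parts.
Combined value = 2 ⊕ 6 ⊕ 12 = 8.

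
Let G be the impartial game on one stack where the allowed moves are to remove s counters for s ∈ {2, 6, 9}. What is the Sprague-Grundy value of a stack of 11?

3

Compute g(0), g(1), … for moves {2, 6, 9}:
k:     0  1  2  3  4  5  6  7  8  9 10 11
g(k):  0  0  1  1  0  0  1  1  0  2  1  3
So g(11) = 3.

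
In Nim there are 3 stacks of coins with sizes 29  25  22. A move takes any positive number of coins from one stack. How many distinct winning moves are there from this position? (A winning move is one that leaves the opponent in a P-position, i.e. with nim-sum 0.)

3

Compute the nim-sum pairwise:
29 ⊕ 25 = 4
4 ⊕ 22 = 18
The overall nim-sum is X = 18. A stack of size p has a winning move iff p XOR X < p (reduce it to p XOR X).
  29: 29 XOR 18 = 15 < 29 — winning move (to 15).
  25: 25 XOR 18 = 11 < 25 — winning move (to 11).
  22: 22 XOR 18 = 4 < 22 — winning move (to 4).
That gives 3 winning moves.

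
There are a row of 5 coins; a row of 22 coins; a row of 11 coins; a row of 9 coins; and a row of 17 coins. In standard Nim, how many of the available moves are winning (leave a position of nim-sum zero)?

0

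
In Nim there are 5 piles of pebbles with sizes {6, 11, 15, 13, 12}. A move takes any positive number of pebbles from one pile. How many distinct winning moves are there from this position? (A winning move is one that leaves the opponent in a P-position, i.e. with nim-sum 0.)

3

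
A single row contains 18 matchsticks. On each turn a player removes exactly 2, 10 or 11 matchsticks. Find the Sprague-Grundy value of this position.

Grundy values for subtraction set {2, 10, 11}:
k:     0  1  2  3  4  5  6  7  8  9 10 11 12 13 14 15 16 17 18
g(k):  0  0  1  1  0  0  1  1  0  0  1  1  2  0  3  1  2  0  3
So g(18) = 3.

3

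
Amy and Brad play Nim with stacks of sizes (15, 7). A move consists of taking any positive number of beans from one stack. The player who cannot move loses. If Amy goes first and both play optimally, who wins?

Amy wins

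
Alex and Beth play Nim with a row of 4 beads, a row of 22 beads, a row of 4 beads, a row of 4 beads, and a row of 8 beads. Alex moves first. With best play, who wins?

Alex wins

Compute the nim-sum pairwise:
4 XOR 22 = 18
18 XOR 4 = 22
22 XOR 4 = 18
18 XOR 8 = 26
The nim-sum is 26 ≠ 0, so this is an N-position: the player to move can win; Alex has a winning move.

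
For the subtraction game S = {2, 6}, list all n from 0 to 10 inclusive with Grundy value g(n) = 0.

Grundy values for subtraction set {2, 6}:
g(0) = mex{} = 0
g(1) = mex{} = 0
g(2) = mex{0} = 1
g(3) = mex{0} = 1
g(4) = mex{1} = 0
g(5) = mex{1} = 0
g(6) = mex{0} = 1
g(7) = mex{0} = 1
g(8) = mex{1} = 0
g(9) = mex{1} = 0
g(10) = mex{0} = 1
The P-positions (g = 0) in 0..10 are 0, 1, 4, 5, 8, 9.

0, 1, 4, 5, 8, 9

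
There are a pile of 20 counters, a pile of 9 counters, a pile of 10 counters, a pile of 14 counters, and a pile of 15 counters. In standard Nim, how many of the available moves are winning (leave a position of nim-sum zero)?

1

Nim-sum: 20 ^ 9 ^ 10 ^ 14 ^ 15 = 22.
The overall nim-sum is X = 22. A pile of size p has a winning move iff p XOR X < p (reduce it to p XOR X).
  20: 20 XOR 22 = 2 < 20 — winning move (to 2).
  9: 9 XOR 22 = 31 ≥ 9 — no move.
  10: 10 XOR 22 = 28 ≥ 10 — no move.
  14: 14 XOR 22 = 24 ≥ 14 — no move.
  15: 15 XOR 22 = 25 ≥ 15 — no move.
That gives 1 winning move.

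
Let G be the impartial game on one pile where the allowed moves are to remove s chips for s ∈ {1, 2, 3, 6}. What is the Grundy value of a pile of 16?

Grundy values for subtraction set {1, 2, 3, 6}:
k:     0  1  2  3  4  5  6  7  8  9 10 11 12 13 14 15 16
g(k):  0  1  2  3  0  1  2  3  0  1  2  3  0  1  2  3  0
So g(16) = 0.

0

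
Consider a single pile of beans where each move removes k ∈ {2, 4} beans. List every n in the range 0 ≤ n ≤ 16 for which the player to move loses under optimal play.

Compute g(0), g(1), … for moves {2, 4}:
k:     0  1  2  3  4  5  6  7  8  9 10 11 12 13 14 15 16
g(k):  0  0  1  1  2  2  0  0  1  1  2  2  0  0  1  1  2
The P-positions (g = 0) in 0..16 are 0, 1, 6, 7, 12, 13.

0, 1, 6, 7, 12, 13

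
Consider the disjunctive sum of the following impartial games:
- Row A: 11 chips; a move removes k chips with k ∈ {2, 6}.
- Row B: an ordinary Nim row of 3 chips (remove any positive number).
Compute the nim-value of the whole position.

2

Grundy values for row A (subtraction set {2, 6}):
g(0) = mex{} = 0
g(1) = mex{} = 0
g(2) = mex{0} = 1
g(3) = mex{0} = 1
g(4) = mex{1} = 0
g(5) = mex{1} = 0
g(6) = mex{0} = 1
g(7) = mex{0} = 1
g(8) = mex{1} = 0
g(9) = mex{1} = 0
g(10) = mex{0} = 1
g(11) = mex{0} = 1
So g(11) = 1.
Row B is a plain Nim row of size 3, so its Grundy value is 3.
The value of a disjunctive sum is the nim-sum of the parts.
Combined value = 1 XOR 3 = 2.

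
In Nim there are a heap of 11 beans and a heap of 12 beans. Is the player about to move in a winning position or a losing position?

Winning position

Bitwise XOR of the heap sizes:
  1011  (11)
  1100  (12)
  ----
  0111  (7)
The nim-sum is 7 ≠ 0, so this is an N-position: the player to move can win.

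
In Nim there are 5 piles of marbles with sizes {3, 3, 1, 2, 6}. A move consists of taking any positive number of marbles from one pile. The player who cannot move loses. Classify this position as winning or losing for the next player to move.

Winning position

Compute the nim-sum pairwise:
3 ^ 3 = 0
0 ^ 1 = 1
1 ^ 2 = 3
3 ^ 6 = 5
The nim-sum is 5 ≠ 0, so this is an N-position: the player to move can win.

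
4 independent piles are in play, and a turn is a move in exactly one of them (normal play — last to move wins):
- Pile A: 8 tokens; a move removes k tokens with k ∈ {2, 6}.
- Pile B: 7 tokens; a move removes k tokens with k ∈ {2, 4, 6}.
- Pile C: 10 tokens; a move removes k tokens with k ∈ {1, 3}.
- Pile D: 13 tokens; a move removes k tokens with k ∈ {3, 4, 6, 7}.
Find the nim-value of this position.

2

Build the Grundy sequence for pile A with g(k) = mex{g(k−s) : s ∈ {2, 6}, s ≤ k}:
g(0) = mex{} = 0
g(1) = mex{} = 0
g(2) = mex{0} = 1
g(3) = mex{0} = 1
g(4) = mex{1} = 0
g(5) = mex{1} = 0
g(6) = mex{0} = 1
g(7) = mex{0} = 1
g(8) = mex{1} = 0
So g(8) = 0.
For pile B, compute g(0), g(1), … with moves {2, 4, 6}:
k:     0  1  2  3  4  5  6  7
g(k):  0  0  1  1  2  2  3  3
So g(7) = 3.
For pile C, compute g(0), g(1), … with moves {1, 3}:
k:     0  1  2  3  4  5  6  7  8  9 10
g(k):  0  1  0  1  0  1  0  1  0  1  0
So g(10) = 0.
Build the Grundy sequence for pile D with g(k) = mex{g(k−s) : s ∈ {3, 4, 6, 7}, s ≤ k}:
k:     0  1  2  3  4  5  6  7  8  9 10 11 12 13
g(k):  0  0  0  1  1  1  2  2  2  3  0  0  0  1
So g(13) = 1.
The value of a disjunctive sum is the nim-sum of the parts.
Combined value = 0 ⊕ 3 ⊕ 0 ⊕ 1 = 2.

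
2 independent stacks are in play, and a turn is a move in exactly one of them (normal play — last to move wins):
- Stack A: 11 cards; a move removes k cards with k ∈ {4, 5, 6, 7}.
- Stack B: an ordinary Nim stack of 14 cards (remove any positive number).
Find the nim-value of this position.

14

Grundy values for stack A (subtraction set {4, 5, 6, 7}):
k:     0  1  2  3  4  5  6  7  8  9 10 11
g(k):  0  0  0  0  1  1  1  1  2  2  2  0
So g(11) = 0.
Stack B is a plain Nim stack of size 14, so its Grundy value is 14.
By the Sprague-Grundy theorem, the Grundy value of a sum of independent games is the XOR of the component values.
Combined value = 0 ⊕ 14 = 14.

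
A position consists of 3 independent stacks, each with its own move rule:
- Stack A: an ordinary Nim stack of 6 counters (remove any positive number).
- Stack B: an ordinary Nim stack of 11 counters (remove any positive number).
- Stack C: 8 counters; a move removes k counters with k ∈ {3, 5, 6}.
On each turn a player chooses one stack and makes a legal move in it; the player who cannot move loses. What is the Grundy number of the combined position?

15

Stack A is a plain Nim stack of size 6, so its Grundy value is 6.
Stack B is a plain Nim stack of size 11, so its Grundy value is 11.
Build the Grundy sequence for stack C with g(k) = mex{g(k−s) : s ∈ {3, 5, 6}, s ≤ k}:
g(0) = mex{} = 0
g(1) = mex{} = 0
g(2) = mex{} = 0
g(3) = mex{0} = 1
g(4) = mex{0} = 1
g(5) = mex{0} = 1
g(6) = mex{0,1} = 2
g(7) = mex{0,1} = 2
g(8) = mex{0,1} = 2
So g(8) = 2.
The value of a disjunctive sum is the nim-sum of the parts.
Combined value = 6 XOR 11 XOR 2 = 15.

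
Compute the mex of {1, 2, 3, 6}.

0 is not in the set, so the mex is 0.

0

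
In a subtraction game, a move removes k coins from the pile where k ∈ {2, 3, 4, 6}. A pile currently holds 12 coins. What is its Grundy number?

Grundy values for subtraction set {2, 3, 4, 6}:
k:     0  1  2  3  4  5  6  7  8  9 10 11 12
g(k):  0  0  1  1  2  2  3  3  0  0  1  1  2
So g(12) = 2.

2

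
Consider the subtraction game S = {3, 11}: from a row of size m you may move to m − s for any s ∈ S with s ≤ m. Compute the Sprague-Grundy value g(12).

2

Build the Grundy sequence with g(k) = mex{g(k−s) : s ∈ {3, 11}, s ≤ k}:
g(0) = mex{} = 0
g(1) = mex{} = 0
g(2) = mex{} = 0
g(3) = mex{0} = 1
g(4) = mex{0} = 1
g(5) = mex{0} = 1
g(6) = mex{1} = 0
g(7) = mex{1} = 0
g(8) = mex{1} = 0
g(9) = mex{0} = 1
g(10) = mex{0} = 1
g(11) = mex{0} = 1
g(12) = mex{0,1} = 2
So g(12) = 2.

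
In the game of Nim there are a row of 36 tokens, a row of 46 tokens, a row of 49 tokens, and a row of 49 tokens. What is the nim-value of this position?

10

Nim-sum: 36 XOR 46 XOR 49 XOR 49 = 10.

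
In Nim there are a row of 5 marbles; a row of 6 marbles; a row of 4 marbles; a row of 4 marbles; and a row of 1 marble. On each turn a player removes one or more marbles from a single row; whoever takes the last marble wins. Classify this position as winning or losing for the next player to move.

Nim-sum: 5 ^ 6 ^ 4 ^ 4 ^ 1 = 2.
The nim-sum is 2 ≠ 0, so this is an N-position: the player to move can win.

Winning position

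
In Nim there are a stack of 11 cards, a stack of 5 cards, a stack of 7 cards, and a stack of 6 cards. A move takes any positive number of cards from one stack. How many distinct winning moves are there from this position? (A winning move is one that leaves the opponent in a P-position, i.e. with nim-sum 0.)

In binary:
  1011  (11)
  0101  (5)
  0111  (7)
  0110  (6)
  ----
  1111  (15)
The overall nim-sum is X = 15. A stack of size p has a winning move iff p XOR X < p (reduce it to p XOR X).
  11: 11 XOR 15 = 4 < 11 — winning move (to 4).
  5: 5 XOR 15 = 10 ≥ 5 — no move.
  7: 7 XOR 15 = 8 ≥ 7 — no move.
  6: 6 XOR 15 = 9 ≥ 6 — no move.
That gives 1 winning move.

1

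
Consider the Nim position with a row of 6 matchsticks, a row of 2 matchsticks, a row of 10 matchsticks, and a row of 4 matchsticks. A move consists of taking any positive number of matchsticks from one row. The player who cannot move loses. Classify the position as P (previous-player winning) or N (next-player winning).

N-position

Compute the nim-sum pairwise:
6 XOR 2 = 4
4 XOR 10 = 14
14 XOR 4 = 10
The nim-sum is 10 ≠ 0, so this is an N-position: the player to move can win.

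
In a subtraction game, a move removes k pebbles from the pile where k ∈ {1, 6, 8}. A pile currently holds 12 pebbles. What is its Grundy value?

1

Grundy values for subtraction set {1, 6, 8}:
k:     0  1  2  3  4  5  6  7  8  9 10 11 12
g(k):  0  1  0  1  0  1  2  0  1  0  1  0  1
So g(12) = 1.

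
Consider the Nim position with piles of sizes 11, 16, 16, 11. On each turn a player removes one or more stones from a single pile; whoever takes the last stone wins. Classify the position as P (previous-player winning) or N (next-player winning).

P-position

Nim-sum: 11 XOR 16 XOR 16 XOR 11 = 0.
The nim-sum is 0, so this is a P-position: the player to move is in a losing position under optimal play.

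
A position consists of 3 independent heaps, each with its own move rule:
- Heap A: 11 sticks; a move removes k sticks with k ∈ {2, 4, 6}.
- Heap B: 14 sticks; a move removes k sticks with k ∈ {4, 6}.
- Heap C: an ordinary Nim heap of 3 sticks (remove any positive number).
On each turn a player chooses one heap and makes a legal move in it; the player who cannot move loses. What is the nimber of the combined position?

Build the Grundy sequence for heap A with g(k) = mex{g(k−s) : s ∈ {2, 4, 6}, s ≤ k}:
g(0) = mex{} = 0
g(1) = mex{} = 0
g(2) = mex{0} = 1
g(3) = mex{0} = 1
g(4) = mex{0,1} = 2
g(5) = mex{0,1} = 2
g(6) = mex{0,1,2} = 3
g(7) = mex{0,1,2} = 3
g(8) = mex{1,2,3} = 0
g(9) = mex{1,2,3} = 0
g(10) = mex{0,2,3} = 1
g(11) = mex{0,2,3} = 1
So g(11) = 1.
Grundy values for heap B (subtraction set {4, 6}):
k:     0  1  2  3  4  5  6  7  8  9 10 11 12 13 14
g(k):  0  0  0  0  1  1  1  1  2  2  0  0  0  0  1
So g(14) = 1.
Heap C is a plain Nim heap of size 3, so its Grundy value is 3.
By the Sprague-Grundy theorem, the Grundy value of a sum of independent games is the XOR of the component values.
Combined value = 1 XOR 1 XOR 3 = 3.

3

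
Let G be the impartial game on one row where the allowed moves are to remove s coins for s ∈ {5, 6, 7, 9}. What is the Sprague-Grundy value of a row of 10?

Compute g(0), g(1), … for moves {5, 6, 7, 9}:
k:     0  1  2  3  4  5  6  7  8  9 10
g(k):  0  0  0  0  0  1  1  1  1  1  2
So g(10) = 2.

2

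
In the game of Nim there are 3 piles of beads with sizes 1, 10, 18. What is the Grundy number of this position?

25

Compute the nim-sum pairwise:
1 XOR 10 = 11
11 XOR 18 = 25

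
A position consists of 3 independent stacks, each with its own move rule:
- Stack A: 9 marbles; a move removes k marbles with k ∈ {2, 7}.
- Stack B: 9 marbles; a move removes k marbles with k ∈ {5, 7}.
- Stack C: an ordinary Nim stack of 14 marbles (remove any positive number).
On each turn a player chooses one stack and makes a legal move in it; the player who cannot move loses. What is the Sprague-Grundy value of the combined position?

Grundy values for stack A (subtraction set {2, 7}):
k:     0  1  2  3  4  5  6  7  8  9
g(k):  0  0  1  1  0  0  1  1  2  0
So g(9) = 0.
For stack B, compute g(0), g(1), … with moves {5, 7}:
k:     0  1  2  3  4  5  6  7  8  9
g(k):  0  0  0  0  0  1  1  1  1  1
So g(9) = 1.
Stack C is a plain Nim stack of size 14, so its Grundy value is 14.
The value of a disjunctive sum is the nim-sum of the parts.
Combined value = 0 ⊕ 1 ⊕ 14 = 15.

15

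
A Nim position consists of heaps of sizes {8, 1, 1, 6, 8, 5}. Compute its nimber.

Nim-sum: 8 XOR 1 XOR 1 XOR 6 XOR 8 XOR 5 = 3.

3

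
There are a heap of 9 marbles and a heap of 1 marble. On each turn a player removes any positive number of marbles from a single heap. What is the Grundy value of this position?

8

Compute the nim-sum pairwise:
9 ⊕ 1 = 8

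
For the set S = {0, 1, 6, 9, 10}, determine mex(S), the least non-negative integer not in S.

2

The values 0, 1 are all present; 2 is the first non-negative integer missing from the set.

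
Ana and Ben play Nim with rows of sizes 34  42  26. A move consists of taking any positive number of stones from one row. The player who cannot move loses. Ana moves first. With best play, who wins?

Ana wins

Nim-sum: 34 ^ 42 ^ 26 = 18.
The nim-sum is 18 ≠ 0, so this is an N-position: the player to move can win; Ana has a winning move.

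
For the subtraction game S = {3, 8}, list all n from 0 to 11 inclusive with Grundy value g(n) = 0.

0, 1, 2, 6, 7, 11

Compute g(0), g(1), … for moves {3, 8}:
g(0) = mex{} = 0
g(1) = mex{} = 0
g(2) = mex{} = 0
g(3) = mex{0} = 1
g(4) = mex{0} = 1
g(5) = mex{0} = 1
g(6) = mex{1} = 0
g(7) = mex{1} = 0
g(8) = mex{0,1} = 2
g(9) = mex{0} = 1
g(10) = mex{0} = 1
g(11) = mex{1,2} = 0
The P-positions (g = 0) in 0..11 are 0, 1, 2, 6, 7, 11.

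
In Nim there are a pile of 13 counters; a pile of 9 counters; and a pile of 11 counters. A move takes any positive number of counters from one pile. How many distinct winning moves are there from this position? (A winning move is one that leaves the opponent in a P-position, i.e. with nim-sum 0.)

3

Nim-sum: 13 ⊕ 9 ⊕ 11 = 15.
The overall nim-sum is X = 15. A pile of size p has a winning move iff p XOR X < p (reduce it to p XOR X).
  13: 13 XOR 15 = 2 < 13 — winning move (to 2).
  9: 9 XOR 15 = 6 < 9 — winning move (to 6).
  11: 11 XOR 15 = 4 < 11 — winning move (to 4).
That gives 3 winning moves.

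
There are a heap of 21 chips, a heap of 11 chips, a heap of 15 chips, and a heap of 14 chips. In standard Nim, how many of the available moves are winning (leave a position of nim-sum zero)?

1

Nim-sum: 21 ^ 11 ^ 15 ^ 14 = 31.
The overall nim-sum is X = 31. A heap of size p has a winning move iff p XOR X < p (reduce it to p XOR X).
  21: 21 XOR 31 = 10 < 21 — winning move (to 10).
  11: 11 XOR 31 = 20 ≥ 11 — no move.
  15: 15 XOR 31 = 16 ≥ 15 — no move.
  14: 14 XOR 31 = 17 ≥ 14 — no move.
That gives 1 winning move.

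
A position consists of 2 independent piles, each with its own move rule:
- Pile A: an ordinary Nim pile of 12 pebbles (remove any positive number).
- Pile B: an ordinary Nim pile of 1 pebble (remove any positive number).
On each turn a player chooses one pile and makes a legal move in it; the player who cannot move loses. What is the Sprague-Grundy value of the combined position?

13

Pile A is a plain Nim pile of size 12, so its Grundy value is 12.
Pile B is a plain Nim pile of size 1, so its Grundy value is 1.
The value of a disjunctive sum is the nim-sum of the parts.
Combined value = 12 ⊕ 1 = 13.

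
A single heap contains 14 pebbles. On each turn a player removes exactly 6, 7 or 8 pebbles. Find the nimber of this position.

0

Compute g(0), g(1), … for moves {6, 7, 8}:
k:     0  1  2  3  4  5  6  7  8  9 10 11 12 13 14
g(k):  0  0  0  0  0  0  1  1  1  1  1  1  2  2  0
So g(14) = 0.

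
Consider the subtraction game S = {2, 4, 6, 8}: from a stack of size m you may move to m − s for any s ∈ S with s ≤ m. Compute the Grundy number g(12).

Build the Grundy sequence with g(k) = mex{g(k−s) : s ∈ {2, 4, 6, 8}, s ≤ k}:
k:     0  1  2  3  4  5  6  7  8  9 10 11 12
g(k):  0  0  1  1  2  2  3  3  4  4  0  0  1
So g(12) = 1.

1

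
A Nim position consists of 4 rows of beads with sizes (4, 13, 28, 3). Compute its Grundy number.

22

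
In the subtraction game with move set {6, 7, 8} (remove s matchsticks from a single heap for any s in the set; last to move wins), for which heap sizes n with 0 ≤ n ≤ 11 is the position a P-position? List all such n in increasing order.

0, 1, 2, 3, 4, 5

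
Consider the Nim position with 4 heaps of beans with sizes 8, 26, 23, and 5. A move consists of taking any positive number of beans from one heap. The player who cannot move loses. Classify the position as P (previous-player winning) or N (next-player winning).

Nim-sum: 8 ⊕ 26 ⊕ 23 ⊕ 5 = 0.
The nim-sum is 0, so this is a P-position: the player to move is in a losing position under optimal play.

P-position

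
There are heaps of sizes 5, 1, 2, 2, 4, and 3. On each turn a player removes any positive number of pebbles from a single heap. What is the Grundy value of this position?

3

Compute the nim-sum pairwise:
5 XOR 1 = 4
4 XOR 2 = 6
6 XOR 2 = 4
4 XOR 4 = 0
0 XOR 3 = 3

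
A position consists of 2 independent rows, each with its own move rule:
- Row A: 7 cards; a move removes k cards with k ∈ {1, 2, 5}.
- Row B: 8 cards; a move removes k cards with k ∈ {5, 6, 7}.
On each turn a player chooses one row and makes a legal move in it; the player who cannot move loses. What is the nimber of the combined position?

0

Build the Grundy sequence for row A with g(k) = mex{g(k−s) : s ∈ {1, 2, 5}, s ≤ k}:
k:     0  1  2  3  4  5  6  7
g(k):  0  1  2  0  1  2  0  1
So g(7) = 1.
Build the Grundy sequence for row B with g(k) = mex{g(k−s) : s ∈ {5, 6, 7}, s ≤ k}:
k:     0  1  2  3  4  5  6  7  8
g(k):  0  0  0  0  0  1  1  1  1
So g(8) = 1.
The value of a disjunctive sum is the nim-sum of the parts.
Combined value = 1 ⊕ 1 = 0.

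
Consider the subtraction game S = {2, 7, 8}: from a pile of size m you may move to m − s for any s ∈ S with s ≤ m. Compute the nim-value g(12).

1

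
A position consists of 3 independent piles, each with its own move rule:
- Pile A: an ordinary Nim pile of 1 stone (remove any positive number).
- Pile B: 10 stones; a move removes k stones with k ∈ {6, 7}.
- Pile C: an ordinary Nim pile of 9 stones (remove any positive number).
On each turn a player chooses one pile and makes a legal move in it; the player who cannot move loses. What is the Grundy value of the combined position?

Pile A is a plain Nim pile of size 1, so its Grundy value is 1.
Grundy values for pile B (subtraction set {6, 7}):
k:     0  1  2  3  4  5  6  7  8  9 10
g(k):  0  0  0  0  0  0  1  1  1  1  1
So g(10) = 1.
Pile C is a plain Nim pile of size 9, so its Grundy value is 9.
The value of a disjunctive sum is the nim-sum of the parts.
Combined value = 1 XOR 1 XOR 9 = 9.

9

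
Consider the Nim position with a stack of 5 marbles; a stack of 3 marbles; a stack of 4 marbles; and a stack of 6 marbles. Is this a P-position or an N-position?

Bitwise XOR of the heap sizes:
  101  (5)
  011  (3)
  100  (4)
  110  (6)
  ---
  100  (4)
The nim-sum is 4 ≠ 0, so this is an N-position: the player to move can win.

N-position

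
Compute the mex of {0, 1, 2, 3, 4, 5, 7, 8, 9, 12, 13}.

6

The values 0, 1, 2, 3, 4, 5 are all present; 6 is the first non-negative integer missing from the set.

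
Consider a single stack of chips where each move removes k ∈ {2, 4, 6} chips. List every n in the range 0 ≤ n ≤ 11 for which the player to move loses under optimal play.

0, 1, 8, 9

Build the Grundy sequence with g(k) = mex{g(k−s) : s ∈ {2, 4, 6}, s ≤ k}:
k:     0  1  2  3  4  5  6  7  8  9 10 11
g(k):  0  0  1  1  2  2  3  3  0  0  1  1
The P-positions (g = 0) in 0..11 are 0, 1, 8, 9.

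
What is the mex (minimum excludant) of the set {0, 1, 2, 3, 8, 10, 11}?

4

The values 0, 1, 2, 3 are all present; 4 is the first non-negative integer missing from the set.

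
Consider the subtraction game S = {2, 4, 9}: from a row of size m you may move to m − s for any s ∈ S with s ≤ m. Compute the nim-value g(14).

1

Grundy values for subtraction set {2, 4, 9}:
g(0) = mex{} = 0
g(1) = mex{} = 0
g(2) = mex{0} = 1
g(3) = mex{0} = 1
g(4) = mex{0,1} = 2
g(5) = mex{0,1} = 2
g(6) = mex{1,2} = 0
g(7) = mex{1,2} = 0
g(8) = mex{0,2} = 1
g(9) = mex{0,2} = 1
g(10) = mex{0,1} = 2
g(11) = mex{0,1} = 2
g(12) = mex{1,2} = 0
g(13) = mex{1,2} = 0
g(14) = mex{0,2} = 1
So g(14) = 1.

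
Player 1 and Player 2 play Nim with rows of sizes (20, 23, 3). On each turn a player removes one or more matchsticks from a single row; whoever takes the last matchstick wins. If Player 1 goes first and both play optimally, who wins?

Compute the nim-sum pairwise:
20 ⊕ 23 = 3
3 ⊕ 3 = 0
The nim-sum is 0, so this is a P-position: the player to move is in a losing position under optimal play; Player 1 is about to move from it and so loses — Player 2 wins.

Player 2 wins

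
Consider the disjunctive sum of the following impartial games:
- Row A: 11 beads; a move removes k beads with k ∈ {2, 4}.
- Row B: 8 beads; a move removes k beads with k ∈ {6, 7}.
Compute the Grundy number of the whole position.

3

For row A, compute g(0), g(1), … with moves {2, 4}:
g(0) = mex{} = 0
g(1) = mex{} = 0
g(2) = mex{0} = 1
g(3) = mex{0} = 1
g(4) = mex{0,1} = 2
g(5) = mex{0,1} = 2
g(6) = mex{1,2} = 0
g(7) = mex{1,2} = 0
g(8) = mex{0,2} = 1
g(9) = mex{0,2} = 1
g(10) = mex{0,1} = 2
g(11) = mex{0,1} = 2
So g(11) = 2.
For row B, compute g(0), g(1), … with moves {6, 7}:
k:     0  1  2  3  4  5  6  7  8
g(k):  0  0  0  0  0  0  1  1  1
So g(8) = 1.
By the Sprague-Grundy theorem, the Grundy value of a sum of independent games is the XOR of the component values.
Combined value = 2 ⊕ 1 = 3.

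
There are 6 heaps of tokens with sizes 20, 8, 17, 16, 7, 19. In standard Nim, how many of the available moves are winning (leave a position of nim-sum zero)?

1

Compute the nim-sum pairwise:
20 ^ 8 = 28
28 ^ 17 = 13
13 ^ 16 = 29
29 ^ 7 = 26
26 ^ 19 = 9
The overall nim-sum is X = 9. A heap of size p has a winning move iff p XOR X < p (reduce it to p XOR X).
  20: 20 XOR 9 = 29 ≥ 20 — no move.
  8: 8 XOR 9 = 1 < 8 — winning move (to 1).
  17: 17 XOR 9 = 24 ≥ 17 — no move.
  16: 16 XOR 9 = 25 ≥ 16 — no move.
  7: 7 XOR 9 = 14 ≥ 7 — no move.
  19: 19 XOR 9 = 26 ≥ 19 — no move.
That gives 1 winning move.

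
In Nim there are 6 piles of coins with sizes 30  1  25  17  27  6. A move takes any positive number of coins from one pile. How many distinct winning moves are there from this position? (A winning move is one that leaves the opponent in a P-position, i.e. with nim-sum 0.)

Compute the nim-sum pairwise:
30 XOR 1 = 31
31 XOR 25 = 6
6 XOR 17 = 23
23 XOR 27 = 12
12 XOR 6 = 10
The overall nim-sum is X = 10. A pile of size p has a winning move iff p XOR X < p (reduce it to p XOR X).
  30: 30 XOR 10 = 20 < 30 — winning move (to 20).
  1: 1 XOR 10 = 11 ≥ 1 — no move.
  25: 25 XOR 10 = 19 < 25 — winning move (to 19).
  17: 17 XOR 10 = 27 ≥ 17 — no move.
  27: 27 XOR 10 = 17 < 27 — winning move (to 17).
  6: 6 XOR 10 = 12 ≥ 6 — no move.
That gives 3 winning moves.

3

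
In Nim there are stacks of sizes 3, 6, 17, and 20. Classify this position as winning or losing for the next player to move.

Write each in binary and XOR column by column:
  00011  (3)
  00110  (6)
  10001  (17)
  10100  (20)
  -----
  00000  (0)
The nim-sum is 0, so this is a P-position: the player to move is in a losing position under optimal play.

Losing position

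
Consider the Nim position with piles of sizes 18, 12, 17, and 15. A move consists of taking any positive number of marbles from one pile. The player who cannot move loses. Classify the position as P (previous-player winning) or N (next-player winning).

Compute the nim-sum pairwise:
18 XOR 12 = 30
30 XOR 17 = 15
15 XOR 15 = 0
The nim-sum is 0, so this is a P-position: the player to move is in a losing position under optimal play.

P-position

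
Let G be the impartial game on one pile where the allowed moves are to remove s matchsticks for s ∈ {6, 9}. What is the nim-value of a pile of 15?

0

Build the Grundy sequence with g(k) = mex{g(k−s) : s ∈ {6, 9}, s ≤ k}:
k:     0  1  2  3  4  5  6  7  8  9 10 11 12 13 14 15
g(k):  0  0  0  0  0  0  1  1  1  1  1  1  2  2  2  0
So g(15) = 0.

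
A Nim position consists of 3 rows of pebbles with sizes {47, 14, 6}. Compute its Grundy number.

Bitwise XOR of the heap sizes:
  101111  (47)
  001110  (14)
  000110  (6)
  ------
  100111  (39)

39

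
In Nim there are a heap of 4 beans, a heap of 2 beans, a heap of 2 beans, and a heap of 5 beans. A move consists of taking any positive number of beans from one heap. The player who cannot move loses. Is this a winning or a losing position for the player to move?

Winning position

Bitwise XOR of the heap sizes:
  100  (4)
  010  (2)
  010  (2)
  101  (5)
  ---
  001  (1)
The nim-sum is 1 ≠ 0, so this is an N-position: the player to move can win.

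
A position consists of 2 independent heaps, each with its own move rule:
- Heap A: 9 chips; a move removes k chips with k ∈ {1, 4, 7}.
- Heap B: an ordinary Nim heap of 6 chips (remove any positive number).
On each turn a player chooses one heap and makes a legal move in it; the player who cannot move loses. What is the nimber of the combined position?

Build the Grundy sequence for heap A with g(k) = mex{g(k−s) : s ∈ {1, 4, 7}, s ≤ k}:
g(0) = mex{} = 0
g(1) = mex{0} = 1
g(2) = mex{1} = 0
g(3) = mex{0} = 1
g(4) = mex{0,1} = 2
g(5) = mex{1,2} = 0
g(6) = mex{0} = 1
g(7) = mex{0,1} = 2
g(8) = mex{1,2} = 0
g(9) = mex{0} = 1
So g(9) = 1.
Heap B is a plain Nim heap of size 6, so its Grundy value is 6.
By the Sprague-Grundy theorem, the Grundy value of a sum of independent games is the XOR of the component values.
Combined value = 1 XOR 6 = 7.

7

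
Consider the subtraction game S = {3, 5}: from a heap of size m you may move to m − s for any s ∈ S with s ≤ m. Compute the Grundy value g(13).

Build the Grundy sequence with g(k) = mex{g(k−s) : s ∈ {3, 5}, s ≤ k}:
g(0) = mex{} = 0
g(1) = mex{} = 0
g(2) = mex{} = 0
g(3) = mex{0} = 1
g(4) = mex{0} = 1
g(5) = mex{0} = 1
g(6) = mex{0,1} = 2
g(7) = mex{0,1} = 2
g(8) = mex{1} = 0
g(9) = mex{1,2} = 0
g(10) = mex{1,2} = 0
g(11) = mex{0,2} = 1
g(12) = mex{0,2} = 1
g(13) = mex{0} = 1
So g(13) = 1.

1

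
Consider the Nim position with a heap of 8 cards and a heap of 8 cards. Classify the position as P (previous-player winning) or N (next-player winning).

Bitwise XOR of the heap sizes:
  1000  (8)
  1000  (8)
  ----
  0000  (0)
The nim-sum is 0, so this is a P-position: the player to move is in a losing position under optimal play.

P-position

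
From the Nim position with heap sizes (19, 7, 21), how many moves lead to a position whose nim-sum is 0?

3

Nim-sum: 19 ⊕ 7 ⊕ 21 = 1.
The overall nim-sum is X = 1. A heap of size p has a winning move iff p XOR X < p (reduce it to p XOR X).
  19: 19 XOR 1 = 18 < 19 — winning move (to 18).
  7: 7 XOR 1 = 6 < 7 — winning move (to 6).
  21: 21 XOR 1 = 20 < 21 — winning move (to 20).
That gives 3 winning moves.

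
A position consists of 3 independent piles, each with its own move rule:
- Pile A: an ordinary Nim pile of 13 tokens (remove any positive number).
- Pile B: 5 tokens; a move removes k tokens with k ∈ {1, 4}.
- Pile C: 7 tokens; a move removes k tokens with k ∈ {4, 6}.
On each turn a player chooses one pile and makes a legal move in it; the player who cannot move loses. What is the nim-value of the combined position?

12

Pile A is a plain Nim pile of size 13, so its Grundy value is 13.
For pile B, compute g(0), g(1), … with moves {1, 4}:
g(0) = mex{} = 0
g(1) = mex{0} = 1
g(2) = mex{1} = 0
g(3) = mex{0} = 1
g(4) = mex{0,1} = 2
g(5) = mex{1,2} = 0
So g(5) = 0.
Grundy values for pile C (subtraction set {4, 6}):
g(0) = mex{} = 0
g(1) = mex{} = 0
g(2) = mex{} = 0
g(3) = mex{} = 0
g(4) = mex{0} = 1
g(5) = mex{0} = 1
g(6) = mex{0} = 1
g(7) = mex{0} = 1
So g(7) = 1.
By the Sprague-Grundy theorem, the Grundy value of a sum of independent games is the XOR of the component values.
Combined value = 13 ⊕ 0 ⊕ 1 = 12.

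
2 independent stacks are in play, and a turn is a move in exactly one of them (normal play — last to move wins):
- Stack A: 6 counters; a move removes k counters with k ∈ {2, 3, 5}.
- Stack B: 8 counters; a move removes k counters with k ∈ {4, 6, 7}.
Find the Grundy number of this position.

For stack A, compute g(0), g(1), … with moves {2, 3, 5}:
k:     0  1  2  3  4  5  6
g(k):  0  0  1  1  2  2  3
So g(6) = 3.
Grundy values for stack B (subtraction set {4, 6, 7}):
g(0) = mex{} = 0
g(1) = mex{} = 0
g(2) = mex{} = 0
g(3) = mex{} = 0
g(4) = mex{0} = 1
g(5) = mex{0} = 1
g(6) = mex{0} = 1
g(7) = mex{0} = 1
g(8) = mex{0,1} = 2
So g(8) = 2.
The value of a disjunctive sum is the nim-sum of the parts.
Combined value = 3 XOR 2 = 1.

1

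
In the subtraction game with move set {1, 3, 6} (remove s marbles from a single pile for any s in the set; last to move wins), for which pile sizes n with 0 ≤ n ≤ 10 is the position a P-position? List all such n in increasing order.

Compute g(0), g(1), … for moves {1, 3, 6}:
g(0) = mex{} = 0
g(1) = mex{0} = 1
g(2) = mex{1} = 0
g(3) = mex{0} = 1
g(4) = mex{1} = 0
g(5) = mex{0} = 1
g(6) = mex{0,1} = 2
g(7) = mex{0,1,2} = 3
g(8) = mex{0,1,3} = 2
g(9) = mex{1,2} = 0
g(10) = mex{0,3} = 1
The P-positions (g = 0) in 0..10 are 0, 2, 4, 9.

0, 2, 4, 9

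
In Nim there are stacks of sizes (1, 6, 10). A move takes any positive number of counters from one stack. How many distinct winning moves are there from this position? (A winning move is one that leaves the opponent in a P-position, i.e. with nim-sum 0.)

Nim-sum: 1 XOR 6 XOR 10 = 13.
The overall nim-sum is X = 13. A stack of size p has a winning move iff p XOR X < p (reduce it to p XOR X).
  1: 1 XOR 13 = 12 ≥ 1 — no move.
  6: 6 XOR 13 = 11 ≥ 6 — no move.
  10: 10 XOR 13 = 7 < 10 — winning move (to 7).
That gives 1 winning move.

1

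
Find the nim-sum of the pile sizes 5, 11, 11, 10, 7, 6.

Nim-sum: 5 XOR 11 XOR 11 XOR 10 XOR 7 XOR 6 = 14.

14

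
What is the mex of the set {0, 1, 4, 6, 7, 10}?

2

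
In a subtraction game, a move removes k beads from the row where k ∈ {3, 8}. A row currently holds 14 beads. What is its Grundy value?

1

Build the Grundy sequence with g(k) = mex{g(k−s) : s ∈ {3, 8}, s ≤ k}:
g(0) = mex{} = 0
g(1) = mex{} = 0
g(2) = mex{} = 0
g(3) = mex{0} = 1
g(4) = mex{0} = 1
g(5) = mex{0} = 1
g(6) = mex{1} = 0
g(7) = mex{1} = 0
g(8) = mex{0,1} = 2
g(9) = mex{0} = 1
g(10) = mex{0} = 1
g(11) = mex{1,2} = 0
g(12) = mex{1} = 0
g(13) = mex{1} = 0
g(14) = mex{0} = 1
So g(14) = 1.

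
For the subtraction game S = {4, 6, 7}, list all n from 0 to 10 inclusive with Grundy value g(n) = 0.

0, 1, 2, 3

Build the Grundy sequence with g(k) = mex{g(k−s) : s ∈ {4, 6, 7}, s ≤ k}:
k:     0  1  2  3  4  5  6  7  8  9 10
g(k):  0  0  0  0  1  1  1  1  2  2  2
The P-positions (g = 0) in 0..10 are 0, 1, 2, 3.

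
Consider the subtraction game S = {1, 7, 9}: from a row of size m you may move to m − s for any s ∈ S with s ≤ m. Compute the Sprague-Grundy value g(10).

0

Grundy values for subtraction set {1, 7, 9}:
g(0) = mex{} = 0
g(1) = mex{0} = 1
g(2) = mex{1} = 0
g(3) = mex{0} = 1
g(4) = mex{1} = 0
g(5) = mex{0} = 1
g(6) = mex{1} = 0
g(7) = mex{0} = 1
g(8) = mex{1} = 0
g(9) = mex{0} = 1
g(10) = mex{1} = 0
So g(10) = 0.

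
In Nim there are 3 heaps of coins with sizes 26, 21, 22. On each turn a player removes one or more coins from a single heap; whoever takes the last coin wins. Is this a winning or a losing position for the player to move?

Winning position

Compute the nim-sum pairwise:
26 ^ 21 = 15
15 ^ 22 = 25
The nim-sum is 25 ≠ 0, so this is an N-position: the player to move can win.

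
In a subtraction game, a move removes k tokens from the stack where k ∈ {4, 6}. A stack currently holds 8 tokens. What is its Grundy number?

Compute g(0), g(1), … for moves {4, 6}:
g(0) = mex{} = 0
g(1) = mex{} = 0
g(2) = mex{} = 0
g(3) = mex{} = 0
g(4) = mex{0} = 1
g(5) = mex{0} = 1
g(6) = mex{0} = 1
g(7) = mex{0} = 1
g(8) = mex{0,1} = 2
So g(8) = 2.

2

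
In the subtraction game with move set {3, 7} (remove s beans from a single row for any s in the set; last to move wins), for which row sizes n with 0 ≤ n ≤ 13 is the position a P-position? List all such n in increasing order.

0, 1, 2, 6, 10, 11, 12

Compute g(0), g(1), … for moves {3, 7}:
k:     0  1  2  3  4  5  6  7  8  9 10 11 12 13
g(k):  0  0  0  1  1  1  0  2  2  1  0  0  0  1
The P-positions (g = 0) in 0..13 are 0, 1, 2, 6, 10, 11, 12.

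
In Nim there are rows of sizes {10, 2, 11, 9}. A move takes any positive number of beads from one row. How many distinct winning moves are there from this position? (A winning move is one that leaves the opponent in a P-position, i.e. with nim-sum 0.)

Nim-sum: 10 XOR 2 XOR 11 XOR 9 = 10.
The overall nim-sum is X = 10. A row of size p has a winning move iff p XOR X < p (reduce it to p XOR X).
  10: 10 XOR 10 = 0 < 10 — winning move (to 0).
  2: 2 XOR 10 = 8 ≥ 2 — no move.
  11: 11 XOR 10 = 1 < 11 — winning move (to 1).
  9: 9 XOR 10 = 3 < 9 — winning move (to 3).
That gives 3 winning moves.

3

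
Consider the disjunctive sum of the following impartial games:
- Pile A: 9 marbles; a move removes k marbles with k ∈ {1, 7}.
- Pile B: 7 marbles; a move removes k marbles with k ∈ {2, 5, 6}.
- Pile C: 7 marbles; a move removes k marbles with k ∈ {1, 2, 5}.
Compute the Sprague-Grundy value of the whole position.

3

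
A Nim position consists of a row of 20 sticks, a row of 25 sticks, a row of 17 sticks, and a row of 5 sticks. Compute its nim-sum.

25

Nim-sum: 20 XOR 25 XOR 17 XOR 5 = 25.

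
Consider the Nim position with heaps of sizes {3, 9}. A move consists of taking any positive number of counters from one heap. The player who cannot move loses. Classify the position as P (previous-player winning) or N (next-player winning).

N-position

Write each in binary and XOR column by column:
  0011  (3)
  1001  (9)
  ----
  1010  (10)
The nim-sum is 10 ≠ 0, so this is an N-position: the player to move can win.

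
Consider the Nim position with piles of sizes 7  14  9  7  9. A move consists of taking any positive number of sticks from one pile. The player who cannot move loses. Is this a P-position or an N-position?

N-position

Write each in binary and XOR column by column:
  0111  (7)
  1110  (14)
  1001  (9)
  0111  (7)
  1001  (9)
  ----
  1110  (14)
The nim-sum is 14 ≠ 0, so this is an N-position: the player to move can win.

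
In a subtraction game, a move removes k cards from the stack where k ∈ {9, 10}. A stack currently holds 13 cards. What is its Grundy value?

1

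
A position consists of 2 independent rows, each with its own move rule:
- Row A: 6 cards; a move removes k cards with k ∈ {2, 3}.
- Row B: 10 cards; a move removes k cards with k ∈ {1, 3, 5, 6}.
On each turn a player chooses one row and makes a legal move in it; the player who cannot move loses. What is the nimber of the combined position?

2

Grundy values for row A (subtraction set {2, 3}):
g(0) = mex{} = 0
g(1) = mex{} = 0
g(2) = mex{0} = 1
g(3) = mex{0} = 1
g(4) = mex{0,1} = 2
g(5) = mex{1} = 0
g(6) = mex{1,2} = 0
So g(6) = 0.
Grundy values for row B (subtraction set {1, 3, 5, 6}):
g(0) = mex{} = 0
g(1) = mex{0} = 1
g(2) = mex{1} = 0
g(3) = mex{0} = 1
g(4) = mex{1} = 0
g(5) = mex{0} = 1
g(6) = mex{0,1} = 2
g(7) = mex{0,1,2} = 3
g(8) = mex{0,1,3} = 2
g(9) = mex{0,1,2} = 3
g(10) = mex{0,1,3} = 2
So g(10) = 2.
By the Sprague-Grundy theorem, the Grundy value of a sum of independent games is the XOR of the component values.
Combined value = 0 XOR 2 = 2.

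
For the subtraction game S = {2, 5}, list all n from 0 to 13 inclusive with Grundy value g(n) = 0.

0, 1, 4, 7, 8, 11

Build the Grundy sequence with g(k) = mex{g(k−s) : s ∈ {2, 5}, s ≤ k}:
g(0) = mex{} = 0
g(1) = mex{} = 0
g(2) = mex{0} = 1
g(3) = mex{0} = 1
g(4) = mex{1} = 0
g(5) = mex{0,1} = 2
g(6) = mex{0} = 1
g(7) = mex{1,2} = 0
g(8) = mex{1} = 0
g(9) = mex{0} = 1
g(10) = mex{0,2} = 1
g(11) = mex{1} = 0
g(12) = mex{0,1} = 2
g(13) = mex{0} = 1
The P-positions (g = 0) in 0..13 are 0, 1, 4, 7, 8, 11.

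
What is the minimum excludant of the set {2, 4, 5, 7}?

0

0 is not in the set, so the mex is 0.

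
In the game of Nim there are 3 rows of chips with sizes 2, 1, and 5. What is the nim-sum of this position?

6

Compute the nim-sum pairwise:
2 XOR 1 = 3
3 XOR 5 = 6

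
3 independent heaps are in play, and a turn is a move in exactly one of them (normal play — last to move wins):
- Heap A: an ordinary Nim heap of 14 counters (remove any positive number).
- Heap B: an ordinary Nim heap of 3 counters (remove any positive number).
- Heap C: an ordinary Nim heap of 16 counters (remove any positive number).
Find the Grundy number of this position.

29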